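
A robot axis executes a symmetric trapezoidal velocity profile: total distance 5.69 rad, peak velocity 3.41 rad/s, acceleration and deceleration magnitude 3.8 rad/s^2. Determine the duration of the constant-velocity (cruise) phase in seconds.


t_acc = v/a = 0.897368 s, d_acc = v^2/(2a) = 1.530013 rad each
d_cruise = 5.69 - 2*1.530013 = 2.629974 rad
t_cruise = d_cruise/v = 2.629974/3.41 = 0.7713

0.7713 s


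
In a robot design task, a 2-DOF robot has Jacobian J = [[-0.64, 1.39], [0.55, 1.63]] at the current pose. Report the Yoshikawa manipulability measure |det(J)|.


det(J) = -0.64*1.63 - (1.39)*(0.55) = -1.8077
|det(J)| = 1.8077

1.8077


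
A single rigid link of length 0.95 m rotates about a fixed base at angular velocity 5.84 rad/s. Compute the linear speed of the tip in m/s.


v = L*omega = 0.95 * 5.84 = 5.5480

5.5480 m/s


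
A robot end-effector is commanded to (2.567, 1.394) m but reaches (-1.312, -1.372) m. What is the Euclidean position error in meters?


dx = -1.312 - (2.567) = -3.8790, dy = -1.372 - (1.394) = -2.7660
err = sqrt(15.046641 + 7.650756) = 4.7642

4.7642 m


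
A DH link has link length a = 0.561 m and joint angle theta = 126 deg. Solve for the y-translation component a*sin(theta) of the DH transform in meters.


a*sin(theta) = 0.561*sin(126 deg) = 0.4539

0.4539 m


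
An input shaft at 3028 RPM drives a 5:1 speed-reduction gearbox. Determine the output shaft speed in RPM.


omega_out = omega_in / N = 3028 / 5 = 605.6000

605.6000 RPM


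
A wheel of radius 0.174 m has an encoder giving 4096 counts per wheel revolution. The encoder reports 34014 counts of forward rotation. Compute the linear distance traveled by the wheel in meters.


revs = 34014/4096 = 8.304199
d = revs * 2*pi*r = 8.304199 * 2*pi*0.174 = 9.0788

9.0788 m


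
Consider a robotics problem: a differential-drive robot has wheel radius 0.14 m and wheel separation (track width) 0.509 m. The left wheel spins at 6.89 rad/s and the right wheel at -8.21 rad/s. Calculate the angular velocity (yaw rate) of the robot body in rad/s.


omega = r*(wR - wL)/L = 0.14*(-8.21 - (6.89))/0.509 = -4.1532

-4.1532 rad/s


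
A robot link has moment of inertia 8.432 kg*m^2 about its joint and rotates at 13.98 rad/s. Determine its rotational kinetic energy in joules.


KE = (1/2)*I*omega^2 = 0.5*8.432*13.98^2 = 823.9767

823.9767 J


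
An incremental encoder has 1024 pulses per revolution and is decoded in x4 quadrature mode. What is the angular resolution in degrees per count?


resolution = 360 / (PPR * 4) = 360 / 4096 = 0.0879

0.0879 degrees


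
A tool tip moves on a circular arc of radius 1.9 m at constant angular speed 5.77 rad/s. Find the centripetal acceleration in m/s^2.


a_c = omega^2 * r = 5.77^2 * 1.9 = 63.2565

63.2565 m/s^2


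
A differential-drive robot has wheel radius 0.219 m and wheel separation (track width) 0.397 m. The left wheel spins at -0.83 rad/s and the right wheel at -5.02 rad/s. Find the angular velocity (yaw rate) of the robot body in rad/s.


omega = r*(wR - wL)/L = 0.219*(-5.02 - (-0.83))/0.397 = -2.3114

-2.3114 rad/s


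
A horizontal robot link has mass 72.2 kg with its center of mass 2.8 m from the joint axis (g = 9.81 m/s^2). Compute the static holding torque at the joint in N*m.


tau = m*g*L = 72.2 * 9.81 * 2.8 = 1983.1896

1983.1896 N*m


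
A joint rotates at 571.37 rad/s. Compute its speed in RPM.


RPM = 571.37 * 60/(2*pi) = 5456.1816

5456.1816 RPM


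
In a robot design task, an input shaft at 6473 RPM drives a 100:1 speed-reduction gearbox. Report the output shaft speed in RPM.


omega_out = omega_in / N = 6473 / 100 = 64.7300

64.7300 RPM


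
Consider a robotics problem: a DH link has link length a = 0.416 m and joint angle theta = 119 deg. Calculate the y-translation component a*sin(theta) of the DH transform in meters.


a*sin(theta) = 0.416*sin(119 deg) = 0.3638

0.3638 m


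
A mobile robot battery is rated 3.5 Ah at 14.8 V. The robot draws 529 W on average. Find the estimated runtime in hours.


E = 3.5*14.8 = 51.8000 Wh
t = E/P = 51.8000/529 = 0.0979

0.0979 hours


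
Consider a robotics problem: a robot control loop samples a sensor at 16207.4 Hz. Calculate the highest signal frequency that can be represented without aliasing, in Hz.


f_max = f_s/2 = 16207.4/2 = 8103.7000

8103.7000 Hz


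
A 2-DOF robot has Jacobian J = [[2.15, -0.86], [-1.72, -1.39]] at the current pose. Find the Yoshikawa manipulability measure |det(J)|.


det(J) = 2.15*-1.39 - (-0.86)*(-1.72) = -4.4677
|det(J)| = 4.4677

4.4677


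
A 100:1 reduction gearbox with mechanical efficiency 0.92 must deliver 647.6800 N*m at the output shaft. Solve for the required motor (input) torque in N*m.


tau_in = tau_out / (N * eta) = 647.6800 / (100 * 0.92) = 7.0400

7.0400 N*m


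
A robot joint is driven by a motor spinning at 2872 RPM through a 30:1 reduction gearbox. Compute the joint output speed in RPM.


omega_joint = omega_motor / N = 2872 / 30 = 95.7333

95.7333 RPM


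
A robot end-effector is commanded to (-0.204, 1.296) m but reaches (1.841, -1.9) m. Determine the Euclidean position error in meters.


dx = 1.841 - (-0.204) = 2.0450, dy = -1.9 - (1.296) = -3.1960
err = sqrt(4.182025 + 10.214416) = 3.7943

3.7943 m


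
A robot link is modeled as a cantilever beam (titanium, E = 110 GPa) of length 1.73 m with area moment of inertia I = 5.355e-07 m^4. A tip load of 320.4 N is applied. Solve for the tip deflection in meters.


delta = F*L^3/(3*E*I) = 320.4*1.73^3/(3*1.100e+11*5.355e-07)
      = 1658.9405268/176715 = 0.0094

0.0094 m


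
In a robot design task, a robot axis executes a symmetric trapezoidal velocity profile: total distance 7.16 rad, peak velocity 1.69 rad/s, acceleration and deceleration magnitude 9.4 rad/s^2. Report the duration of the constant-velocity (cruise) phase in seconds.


t_acc = v/a = 0.179787 s, d_acc = v^2/(2a) = 0.151920 rad each
d_cruise = 7.16 - 2*0.151920 = 6.856160 rad
t_cruise = d_cruise/v = 6.856160/1.69 = 4.0569

4.0569 s


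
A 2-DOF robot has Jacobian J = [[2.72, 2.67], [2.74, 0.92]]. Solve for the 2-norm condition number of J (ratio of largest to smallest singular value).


JJ^T eigenvalues: trace(JJ^T) = 22.8813, det(JJ^T) = det(J)^2 = 23.16881956
s_max^2 = (22.8813 + sqrt(430.87861145))/2 = 21.81945787
s_min^2 = (22.8813 - sqrt(430.87861145))/2 = 1.06184213
kappa = s_max/s_min = sqrt(21.81945787/1.06184213) = 4.5331

4.5331


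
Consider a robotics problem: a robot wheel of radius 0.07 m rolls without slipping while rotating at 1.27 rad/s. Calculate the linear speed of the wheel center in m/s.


v = omega * r = 1.27 * 0.07 = 0.0889

0.0889 m/s


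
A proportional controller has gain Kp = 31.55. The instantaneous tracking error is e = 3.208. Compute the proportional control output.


u_P = Kp * e = 31.55 * 3.208 = 101.2124

101.2124


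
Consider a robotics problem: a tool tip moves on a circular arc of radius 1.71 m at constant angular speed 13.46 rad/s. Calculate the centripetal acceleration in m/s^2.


a_c = omega^2 * r = 13.46^2 * 1.71 = 309.8034

309.8034 m/s^2


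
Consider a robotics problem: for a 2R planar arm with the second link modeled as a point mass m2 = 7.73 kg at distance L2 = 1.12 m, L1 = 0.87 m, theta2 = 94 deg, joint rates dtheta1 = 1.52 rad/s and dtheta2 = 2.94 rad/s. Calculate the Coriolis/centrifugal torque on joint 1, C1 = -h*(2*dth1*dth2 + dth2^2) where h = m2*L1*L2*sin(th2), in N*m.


h = m2*L1*L2*sin(th2) = 7.73*0.87*1.12*sin(94 deg) = 7.513764
C1 = -h*(2*1.52*2.94 + 2.94^2) = -7.513764*17.5812 = -132.1010

-132.1010 N*m


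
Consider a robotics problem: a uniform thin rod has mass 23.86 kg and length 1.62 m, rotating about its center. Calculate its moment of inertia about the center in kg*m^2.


I = (1/12)*m*L^2 = (1/12)*23.86*1.62^2 = 5.2182

5.2182 kg*m^2


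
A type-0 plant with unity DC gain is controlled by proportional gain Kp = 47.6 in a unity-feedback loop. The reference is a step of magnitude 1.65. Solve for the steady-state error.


e_ss = R/(1 + Kp) = 1.65/(1 + 47.6) = 1.65/48.6000 = 0.0340

0.0340


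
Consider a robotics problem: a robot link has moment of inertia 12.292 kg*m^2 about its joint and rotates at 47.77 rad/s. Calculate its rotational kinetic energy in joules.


KE = (1/2)*I*omega^2 = 0.5*12.292*47.77^2 = 14025.0054

14025.0054 J


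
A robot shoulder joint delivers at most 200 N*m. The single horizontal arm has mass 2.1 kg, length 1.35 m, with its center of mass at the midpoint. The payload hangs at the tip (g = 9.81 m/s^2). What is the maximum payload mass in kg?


tau_arm = m_arm*g*(L/2) = 2.1*9.81*1.35/2 = 13.9057 N*m
tau_payload = tau_max - tau_arm = 200 - 13.9057 = 186.0943
m_payload = tau_payload / (g*L) = 186.0943 / (9.81*1.35) = 14.0517

14.0517 kg


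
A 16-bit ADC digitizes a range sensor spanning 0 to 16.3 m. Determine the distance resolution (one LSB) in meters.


res = range / 2^n = 16.3/2^16 = 16.3/65536 = 2.4872e-04

2.4872e-04 m


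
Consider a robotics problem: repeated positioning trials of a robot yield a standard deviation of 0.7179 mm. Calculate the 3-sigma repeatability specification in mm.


repeatability = 3*sigma = 3*0.7179 = 2.1537

2.1537 mm


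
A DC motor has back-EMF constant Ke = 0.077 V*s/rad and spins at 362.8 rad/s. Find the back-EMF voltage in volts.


V_emf = Ke * omega = 0.077*362.8 = 27.9356

27.9356 V


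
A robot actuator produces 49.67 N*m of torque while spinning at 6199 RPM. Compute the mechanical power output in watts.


omega = 6199 * 2*pi/60 = 649.157762 rad/s
P = tau * omega = 49.67 * 649.157762 = 32243.6660

32243.6660 W


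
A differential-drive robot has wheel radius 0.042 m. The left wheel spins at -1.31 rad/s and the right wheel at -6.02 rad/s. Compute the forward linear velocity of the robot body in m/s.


v = r*(wR + wL)/2 = 0.042*(-6.02 + -1.31)/2 = -0.1539

-0.1539 m/s


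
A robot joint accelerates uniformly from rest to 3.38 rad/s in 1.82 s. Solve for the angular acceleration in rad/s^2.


alpha = delta_omega / t = 3.38 / 1.82 = 1.8571

1.8571 rad/s^2


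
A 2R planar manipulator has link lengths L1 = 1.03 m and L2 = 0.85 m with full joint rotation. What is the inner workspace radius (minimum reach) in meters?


r_min = |L1 - L2| = |1.03 - 0.85| = 0.1800

0.1800 m


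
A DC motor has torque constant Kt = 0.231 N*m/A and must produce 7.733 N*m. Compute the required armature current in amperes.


I = tau / Kt = 7.733/0.231 = 33.4762

33.4762 A


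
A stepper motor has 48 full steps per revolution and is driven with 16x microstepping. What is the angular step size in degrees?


step = 360/(48*16) = 360/768 = 0.4688

0.4688 degrees


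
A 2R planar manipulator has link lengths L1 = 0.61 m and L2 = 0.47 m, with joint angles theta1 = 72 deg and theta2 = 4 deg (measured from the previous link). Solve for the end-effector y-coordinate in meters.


y = L1*sin(th1) + L2*sin(th1+th2) = 0.61*sin(72 deg) + 0.47*sin(76 deg) = 1.0362

1.0362 m


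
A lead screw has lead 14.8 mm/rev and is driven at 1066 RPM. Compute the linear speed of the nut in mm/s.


v = lead * (RPM/60) = 14.8*1066/60 = 262.9467

262.9467 mm/s


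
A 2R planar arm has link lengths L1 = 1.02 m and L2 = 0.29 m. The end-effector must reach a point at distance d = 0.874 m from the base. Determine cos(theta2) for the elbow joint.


cos(th2) = (d^2 - L1^2 - L2^2)/(2*L1*L2) = (0.874^2 - 1.02^2 - 0.29^2)/(2*1.02*0.29) = -0.6096

-0.6096


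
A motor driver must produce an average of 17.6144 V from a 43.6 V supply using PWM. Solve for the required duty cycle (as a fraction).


D = V_avg/V_supply = 17.6144/43.6 = 0.4040

0.4040


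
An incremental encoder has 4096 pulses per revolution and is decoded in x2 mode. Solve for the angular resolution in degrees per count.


resolution = 360 / (PPR * 2) = 360 / 8192 = 0.0439

0.0439 degrees


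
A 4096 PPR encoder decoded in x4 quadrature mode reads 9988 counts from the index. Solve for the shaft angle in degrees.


angle = counts * 360 / (PPR*4) = 9988 * 360 / 16384 = 219.4629

219.4629 degrees


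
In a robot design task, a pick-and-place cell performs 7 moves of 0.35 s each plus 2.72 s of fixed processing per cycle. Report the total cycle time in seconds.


T = 7*0.35 + 2.72 = 5.1700

5.1700 s


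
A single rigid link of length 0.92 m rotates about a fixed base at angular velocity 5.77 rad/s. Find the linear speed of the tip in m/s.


v = L*omega = 0.92 * 5.77 = 5.3084

5.3084 m/s


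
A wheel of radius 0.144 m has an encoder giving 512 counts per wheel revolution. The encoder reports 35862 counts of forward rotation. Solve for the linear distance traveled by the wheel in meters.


revs = 35862/512 = 70.042969
d = revs * 2*pi*r = 70.042969 * 2*pi*0.144 = 63.3734

63.3734 m


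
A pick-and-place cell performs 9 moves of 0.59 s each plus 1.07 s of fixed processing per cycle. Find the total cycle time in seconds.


T = 9*0.59 + 1.07 = 6.3800

6.3800 s


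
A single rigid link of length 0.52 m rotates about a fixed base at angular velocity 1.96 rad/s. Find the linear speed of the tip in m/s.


v = L*omega = 0.52 * 1.96 = 1.0192

1.0192 m/s


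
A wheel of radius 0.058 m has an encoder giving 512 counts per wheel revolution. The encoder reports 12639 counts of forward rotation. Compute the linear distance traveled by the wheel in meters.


revs = 12639/512 = 24.685547
d = revs * 2*pi*r = 24.685547 * 2*pi*0.058 = 8.9960

8.9960 m


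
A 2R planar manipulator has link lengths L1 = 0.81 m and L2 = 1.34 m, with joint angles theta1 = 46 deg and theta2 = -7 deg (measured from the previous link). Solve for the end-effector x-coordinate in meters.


x = L1*cos(th1) + L2*cos(th1+th2) = 0.81*cos(46 deg) + 1.34*cos(39 deg) = 1.6040

1.6040 m


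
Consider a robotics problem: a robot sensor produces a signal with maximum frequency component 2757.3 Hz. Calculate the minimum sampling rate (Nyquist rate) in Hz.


f_s,min = 2*f_max = 2*2757.3 = 5514.6000

5514.6000 Hz


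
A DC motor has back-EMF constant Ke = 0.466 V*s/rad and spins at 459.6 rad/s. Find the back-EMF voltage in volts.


V_emf = Ke * omega = 0.466*459.6 = 214.1736

214.1736 V


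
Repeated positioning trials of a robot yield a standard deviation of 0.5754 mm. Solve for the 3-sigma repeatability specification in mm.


repeatability = 3*sigma = 3*0.5754 = 1.7262

1.7262 mm


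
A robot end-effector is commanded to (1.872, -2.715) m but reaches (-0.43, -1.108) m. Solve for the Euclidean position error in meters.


dx = -0.43 - (1.872) = -2.3020, dy = -1.108 - (-2.715) = 1.6070
err = sqrt(5.299204 + 2.582449) = 2.8074

2.8074 m


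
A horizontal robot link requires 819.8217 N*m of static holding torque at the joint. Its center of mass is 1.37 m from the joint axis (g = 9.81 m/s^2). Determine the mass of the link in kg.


m = tau / (g*L) = 819.8217 / (9.81 * 1.37) = 61.0000

61.0000 kg


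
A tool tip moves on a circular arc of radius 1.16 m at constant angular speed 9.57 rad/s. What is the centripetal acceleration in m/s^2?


a_c = omega^2 * r = 9.57^2 * 1.16 = 106.2385

106.2385 m/s^2


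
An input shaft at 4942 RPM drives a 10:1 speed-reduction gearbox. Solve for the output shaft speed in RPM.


omega_out = omega_in / N = 4942 / 10 = 494.2000

494.2000 RPM


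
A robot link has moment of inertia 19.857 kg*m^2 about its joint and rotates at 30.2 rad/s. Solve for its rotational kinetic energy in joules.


KE = (1/2)*I*omega^2 = 0.5*19.857*30.2^2 = 9055.1891

9055.1891 J


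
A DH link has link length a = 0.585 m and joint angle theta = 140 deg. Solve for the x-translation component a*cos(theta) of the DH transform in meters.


a*cos(theta) = 0.585*cos(140 deg) = -0.4481

-0.4481 m


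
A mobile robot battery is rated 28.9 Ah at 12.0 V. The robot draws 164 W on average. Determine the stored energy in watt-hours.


E = capacity * V = 28.9*12.0 = 346.8000

346.8000 Wh


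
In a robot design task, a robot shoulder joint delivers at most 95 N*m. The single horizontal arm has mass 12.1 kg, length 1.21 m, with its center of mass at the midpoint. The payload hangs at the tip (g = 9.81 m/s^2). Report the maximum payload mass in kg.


tau_arm = m_arm*g*(L/2) = 12.1*9.81*1.21/2 = 71.8141 N*m
tau_payload = tau_max - tau_arm = 95 - 71.8141 = 23.1859
m_payload = tau_payload / (g*L) = 23.1859 / (9.81*1.21) = 1.9533

1.9533 kg


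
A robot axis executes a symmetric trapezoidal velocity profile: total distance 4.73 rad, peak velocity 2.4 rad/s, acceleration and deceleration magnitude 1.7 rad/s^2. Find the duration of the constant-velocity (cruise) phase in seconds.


t_acc = v/a = 1.411765 s, d_acc = v^2/(2a) = 1.694118 rad each
d_cruise = 4.73 - 2*1.694118 = 1.341764 rad
t_cruise = d_cruise/v = 1.341764/2.4 = 0.5591

0.5591 s


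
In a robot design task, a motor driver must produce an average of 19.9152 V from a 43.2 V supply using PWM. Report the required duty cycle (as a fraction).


D = V_avg/V_supply = 19.9152/43.2 = 0.4610

0.4610


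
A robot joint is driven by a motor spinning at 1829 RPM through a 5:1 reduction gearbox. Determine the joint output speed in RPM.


omega_joint = omega_motor / N = 1829 / 5 = 365.8000

365.8000 RPM


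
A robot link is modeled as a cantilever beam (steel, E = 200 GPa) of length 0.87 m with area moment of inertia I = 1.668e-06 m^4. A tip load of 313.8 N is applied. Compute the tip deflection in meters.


delta = F*L^3/(3*E*I) = 313.8*0.87^3/(3*2.000e+11*1.668e-06)
      = 206.6382414/1000800 = 2.0647e-04

2.0647e-04 m


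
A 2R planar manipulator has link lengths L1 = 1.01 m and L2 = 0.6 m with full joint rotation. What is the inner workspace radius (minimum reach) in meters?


r_min = |L1 - L2| = |1.01 - 0.6| = 0.4100

0.4100 m


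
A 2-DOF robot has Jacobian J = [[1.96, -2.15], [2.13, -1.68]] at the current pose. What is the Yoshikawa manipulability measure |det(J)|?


det(J) = 1.96*-1.68 - (-2.15)*(2.13) = 1.2867
|det(J)| = 1.2867

1.2867


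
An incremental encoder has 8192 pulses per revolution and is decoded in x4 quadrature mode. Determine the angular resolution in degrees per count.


resolution = 360 / (PPR * 4) = 360 / 32768 = 0.0110

0.0110 degrees


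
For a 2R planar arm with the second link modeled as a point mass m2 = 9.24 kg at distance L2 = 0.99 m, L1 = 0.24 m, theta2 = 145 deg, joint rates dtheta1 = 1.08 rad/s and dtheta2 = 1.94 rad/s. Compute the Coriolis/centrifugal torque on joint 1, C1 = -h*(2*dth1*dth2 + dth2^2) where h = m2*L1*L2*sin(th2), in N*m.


h = m2*L1*L2*sin(th2) = 9.24*0.24*0.99*sin(145 deg) = 1.259243
C1 = -h*(2*1.08*1.94 + 1.94^2) = -1.259243*7.9540 = -10.0160

-10.0160 N*m


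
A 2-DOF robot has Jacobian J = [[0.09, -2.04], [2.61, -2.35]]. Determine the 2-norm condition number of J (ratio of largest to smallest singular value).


JJ^T eigenvalues: trace(JJ^T) = 16.5043, det(JJ^T) = det(J)^2 = 26.14174641
s_max^2 = (16.5043 + sqrt(167.82493285))/2 = 14.72951314
s_min^2 = (16.5043 - sqrt(167.82493285))/2 = 1.77478686
kappa = s_max/s_min = sqrt(14.72951314/1.77478686) = 2.8809

2.8809


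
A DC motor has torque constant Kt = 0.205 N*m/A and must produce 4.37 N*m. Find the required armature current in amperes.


I = tau / Kt = 4.37/0.205 = 21.3171

21.3171 A


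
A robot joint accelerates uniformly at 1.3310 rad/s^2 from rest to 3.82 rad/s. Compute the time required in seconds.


t = delta_omega / alpha = 3.82 / 1.3310 = 2.8700

2.8700 s


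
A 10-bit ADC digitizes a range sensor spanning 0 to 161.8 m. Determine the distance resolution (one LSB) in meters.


res = range / 2^n = 161.8/2^10 = 161.8/1024 = 0.1580

0.1580 m


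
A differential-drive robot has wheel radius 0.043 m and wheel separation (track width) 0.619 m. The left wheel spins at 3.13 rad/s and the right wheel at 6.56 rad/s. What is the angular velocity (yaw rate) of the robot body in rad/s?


omega = r*(wR - wL)/L = 0.043*(6.56 - (3.13))/0.619 = 0.2383

0.2383 rad/s


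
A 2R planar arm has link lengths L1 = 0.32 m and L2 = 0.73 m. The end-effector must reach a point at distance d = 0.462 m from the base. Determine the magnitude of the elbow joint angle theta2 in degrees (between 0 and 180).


cos(th2) = (d^2 - L1^2 - L2^2)/(2*L1*L2) = (0.462^2 - 0.32^2 - 0.73^2)/(2*0.32*0.73) = -0.90294521
th2 = acos(-0.90294521) = 154.5479 deg

154.5479 degrees


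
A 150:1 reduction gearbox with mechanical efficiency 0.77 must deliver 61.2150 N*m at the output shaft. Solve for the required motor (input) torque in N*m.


tau_in = tau_out / (N * eta) = 61.2150 / (150 * 0.77) = 0.5300

0.5300 N*m


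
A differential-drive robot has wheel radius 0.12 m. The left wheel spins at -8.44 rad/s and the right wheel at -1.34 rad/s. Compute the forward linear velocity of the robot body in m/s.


v = r*(wR + wL)/2 = 0.12*(-1.34 + -8.44)/2 = -0.5868

-0.5868 m/s


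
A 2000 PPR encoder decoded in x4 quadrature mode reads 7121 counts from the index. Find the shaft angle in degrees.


angle = counts * 360 / (PPR*4) = 7121 * 360 / 8000 = 320.4450

320.4450 degrees


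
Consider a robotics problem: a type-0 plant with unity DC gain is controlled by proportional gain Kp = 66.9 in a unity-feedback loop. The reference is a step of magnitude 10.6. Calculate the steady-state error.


e_ss = R/(1 + Kp) = 10.6/(1 + 66.9) = 10.6/67.9000 = 0.1561

0.1561


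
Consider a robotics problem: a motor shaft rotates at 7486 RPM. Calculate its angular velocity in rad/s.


omega = 7486 * 2*pi/60 = 783.9321

783.9321 rad/s


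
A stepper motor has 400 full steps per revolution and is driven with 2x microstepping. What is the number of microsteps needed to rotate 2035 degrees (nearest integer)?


step_size = 360/(400*2) = 360/800 = 0.450000 deg
n = 2035/(360/800) = 2035*800/360 = 4522.2222 -> 4522

4522 steps


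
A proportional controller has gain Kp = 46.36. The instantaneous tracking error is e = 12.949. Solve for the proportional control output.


u_P = Kp * e = 46.36 * 12.949 = 600.3156

600.3156


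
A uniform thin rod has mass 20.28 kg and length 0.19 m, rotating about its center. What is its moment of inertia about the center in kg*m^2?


I = (1/12)*m*L^2 = (1/12)*20.28*0.19^2 = 0.0610

0.0610 kg*m^2


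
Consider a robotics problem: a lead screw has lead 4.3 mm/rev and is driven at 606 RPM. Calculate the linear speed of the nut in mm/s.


v = lead * (RPM/60) = 4.3*606/60 = 43.4300

43.4300 mm/s


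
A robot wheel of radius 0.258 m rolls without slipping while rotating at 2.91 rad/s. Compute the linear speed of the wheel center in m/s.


v = omega * r = 2.91 * 0.258 = 0.7508

0.7508 m/s


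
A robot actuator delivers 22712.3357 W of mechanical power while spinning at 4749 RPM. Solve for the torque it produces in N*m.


omega = 4749 * 2*pi/60 = 497.314117 rad/s
tau = P / omega = 22712.3357 / 497.314117 = 45.6700

45.6700 N*m


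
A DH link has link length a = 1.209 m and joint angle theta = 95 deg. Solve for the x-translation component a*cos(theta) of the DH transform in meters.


a*cos(theta) = 1.209*cos(95 deg) = -0.1054

-0.1054 m


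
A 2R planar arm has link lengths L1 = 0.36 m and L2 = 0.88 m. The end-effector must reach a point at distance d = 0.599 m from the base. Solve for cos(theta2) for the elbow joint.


cos(th2) = (d^2 - L1^2 - L2^2)/(2*L1*L2) = (0.599^2 - 0.36^2 - 0.88^2)/(2*0.36*0.88) = -0.8605

-0.8605


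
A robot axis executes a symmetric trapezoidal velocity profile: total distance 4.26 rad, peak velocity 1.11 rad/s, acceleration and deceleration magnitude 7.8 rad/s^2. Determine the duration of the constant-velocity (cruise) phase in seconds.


t_acc = v/a = 0.142308 s, d_acc = v^2/(2a) = 0.078981 rad each
d_cruise = 4.26 - 2*0.078981 = 4.102038 rad
t_cruise = d_cruise/v = 4.102038/1.11 = 3.6955

3.6955 s


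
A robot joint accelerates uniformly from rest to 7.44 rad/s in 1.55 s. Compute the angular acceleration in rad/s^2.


alpha = delta_omega / t = 7.44 / 1.55 = 4.8000

4.8000 rad/s^2


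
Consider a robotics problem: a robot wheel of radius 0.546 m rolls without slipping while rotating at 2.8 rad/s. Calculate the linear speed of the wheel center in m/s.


v = omega * r = 2.8 * 0.546 = 1.5288

1.5288 m/s


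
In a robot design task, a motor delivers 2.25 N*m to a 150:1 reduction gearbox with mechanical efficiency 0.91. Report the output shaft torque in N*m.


tau_out = tau_in * N * eta = 2.25 * 150 * 0.91 = 307.1250

307.1250 N*m


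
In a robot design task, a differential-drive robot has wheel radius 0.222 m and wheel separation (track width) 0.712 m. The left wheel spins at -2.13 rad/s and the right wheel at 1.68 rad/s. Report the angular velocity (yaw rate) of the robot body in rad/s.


omega = r*(wR - wL)/L = 0.222*(1.68 - (-2.13))/0.712 = 1.1879

1.1879 rad/s


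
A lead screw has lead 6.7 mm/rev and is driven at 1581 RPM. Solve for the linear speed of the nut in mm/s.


v = lead * (RPM/60) = 6.7*1581/60 = 176.5450

176.5450 mm/s


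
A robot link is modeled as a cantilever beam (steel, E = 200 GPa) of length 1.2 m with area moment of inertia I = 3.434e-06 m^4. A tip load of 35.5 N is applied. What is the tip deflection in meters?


delta = F*L^3/(3*E*I) = 35.5*1.2^3/(3*2.000e+11*3.434e-06)
      = 61.344/2060400 = 2.9773e-05

2.9773e-05 m


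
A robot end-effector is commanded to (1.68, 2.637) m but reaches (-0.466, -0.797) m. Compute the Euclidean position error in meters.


dx = -0.466 - (1.68) = -2.1460, dy = -0.797 - (2.637) = -3.4340
err = sqrt(4.605316 + 11.792356) = 4.0494

4.0494 m


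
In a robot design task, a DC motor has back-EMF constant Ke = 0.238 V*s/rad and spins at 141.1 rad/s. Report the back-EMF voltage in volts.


V_emf = Ke * omega = 0.238*141.1 = 33.5818

33.5818 V


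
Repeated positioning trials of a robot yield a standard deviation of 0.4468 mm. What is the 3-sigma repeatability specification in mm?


repeatability = 3*sigma = 3*0.4468 = 1.3404

1.3404 mm


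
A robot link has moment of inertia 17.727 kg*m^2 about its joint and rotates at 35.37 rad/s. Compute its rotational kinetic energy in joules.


KE = (1/2)*I*omega^2 = 0.5*17.727*35.37^2 = 11088.5656

11088.5656 J


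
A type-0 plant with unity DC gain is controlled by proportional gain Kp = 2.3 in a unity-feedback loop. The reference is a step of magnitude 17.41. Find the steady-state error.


e_ss = R/(1 + Kp) = 17.41/(1 + 2.3) = 17.41/3.3000 = 5.2758

5.2758


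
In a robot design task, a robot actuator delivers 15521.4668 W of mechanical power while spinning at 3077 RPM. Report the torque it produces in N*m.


omega = 3077 * 2*pi/60 = 322.222687 rad/s
tau = P / omega = 15521.4668 / 322.222687 = 48.1700

48.1700 N*m


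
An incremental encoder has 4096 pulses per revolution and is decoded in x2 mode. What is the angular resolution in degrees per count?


resolution = 360 / (PPR * 2) = 360 / 8192 = 0.0439

0.0439 degrees


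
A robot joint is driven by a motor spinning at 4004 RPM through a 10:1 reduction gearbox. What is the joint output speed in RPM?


omega_joint = omega_motor / N = 4004 / 10 = 400.4000

400.4000 RPM


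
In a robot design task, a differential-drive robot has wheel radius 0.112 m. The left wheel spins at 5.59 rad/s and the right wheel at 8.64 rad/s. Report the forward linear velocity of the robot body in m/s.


v = r*(wR + wL)/2 = 0.112*(8.64 + 5.59)/2 = 0.7969

0.7969 m/s


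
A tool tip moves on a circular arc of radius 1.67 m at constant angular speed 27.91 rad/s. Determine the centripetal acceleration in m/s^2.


a_c = omega^2 * r = 27.91^2 * 1.67 = 1300.8767

1300.8767 m/s^2


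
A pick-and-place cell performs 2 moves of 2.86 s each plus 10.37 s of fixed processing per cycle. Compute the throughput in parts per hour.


T_cycle = 2*2.86 + 10.37 = 16.0900 s
rate = 3600/T = 223.7415

223.7415 parts/hour


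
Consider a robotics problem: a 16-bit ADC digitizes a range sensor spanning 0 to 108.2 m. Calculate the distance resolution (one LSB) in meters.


res = range / 2^n = 108.2/2^16 = 108.2/65536 = 0.0017

0.0017 m


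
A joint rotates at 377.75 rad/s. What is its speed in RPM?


RPM = 377.75 * 60/(2*pi) = 3607.2468

3607.2468 RPM


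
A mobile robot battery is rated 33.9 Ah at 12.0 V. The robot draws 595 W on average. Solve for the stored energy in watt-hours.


E = capacity * V = 33.9*12.0 = 406.8000

406.8000 Wh


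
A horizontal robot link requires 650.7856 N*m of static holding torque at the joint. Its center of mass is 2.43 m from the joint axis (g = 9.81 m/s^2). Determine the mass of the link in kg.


m = tau / (g*L) = 650.7856 / (9.81 * 2.43) = 27.3000

27.3000 kg


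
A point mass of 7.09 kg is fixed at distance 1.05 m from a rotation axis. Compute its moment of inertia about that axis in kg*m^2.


I = m*r^2 = 7.09*1.05^2 = 7.8167

7.8167 kg*m^2


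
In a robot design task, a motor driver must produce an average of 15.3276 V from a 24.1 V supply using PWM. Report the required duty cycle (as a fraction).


D = V_avg/V_supply = 15.3276/24.1 = 0.6360

0.6360


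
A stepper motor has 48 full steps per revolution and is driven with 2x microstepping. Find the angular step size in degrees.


step = 360/(48*2) = 360/96 = 3.7500

3.7500 degrees


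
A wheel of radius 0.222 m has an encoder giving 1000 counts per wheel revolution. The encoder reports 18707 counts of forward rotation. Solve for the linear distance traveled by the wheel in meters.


revs = 18707/1000 = 18.707000
d = revs * 2*pi*r = 18.707000 * 2*pi*0.222 = 26.0938

26.0938 m


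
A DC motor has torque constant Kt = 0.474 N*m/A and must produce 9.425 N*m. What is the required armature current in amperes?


I = tau / Kt = 9.425/0.474 = 19.8840

19.8840 A


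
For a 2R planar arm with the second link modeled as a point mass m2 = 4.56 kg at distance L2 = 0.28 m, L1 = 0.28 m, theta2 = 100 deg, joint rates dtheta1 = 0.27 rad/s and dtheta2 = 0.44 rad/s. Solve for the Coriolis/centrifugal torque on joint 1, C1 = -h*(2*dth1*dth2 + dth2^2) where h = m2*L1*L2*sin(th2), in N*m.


h = m2*L1*L2*sin(th2) = 4.56*0.28*0.28*sin(100 deg) = 0.352073
C1 = -h*(2*0.27*0.44 + 0.44^2) = -0.352073*0.4312 = -0.1518

-0.1518 N*m


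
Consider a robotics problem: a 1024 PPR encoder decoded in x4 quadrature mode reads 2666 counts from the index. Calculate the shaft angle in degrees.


angle = counts * 360 / (PPR*4) = 2666 * 360 / 4096 = 234.3164

234.3164 degrees


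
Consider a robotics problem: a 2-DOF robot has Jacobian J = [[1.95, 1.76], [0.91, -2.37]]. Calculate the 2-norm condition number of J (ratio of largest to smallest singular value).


JJ^T eigenvalues: trace(JJ^T) = 13.3451, det(JJ^T) = det(J)^2 = 38.72697361
s_max^2 = (13.3451 + sqrt(23.18379957))/2 = 9.08002791
s_min^2 = (13.3451 - sqrt(23.18379957))/2 = 4.26507209
kappa = s_max/s_min = sqrt(9.08002791/4.26507209) = 1.4591

1.4591


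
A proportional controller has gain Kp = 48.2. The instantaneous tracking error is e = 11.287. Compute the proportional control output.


u_P = Kp * e = 48.2 * 11.287 = 544.0334

544.0334


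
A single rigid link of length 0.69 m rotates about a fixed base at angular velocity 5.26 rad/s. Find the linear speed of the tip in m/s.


v = L*omega = 0.69 * 5.26 = 3.6294

3.6294 m/s


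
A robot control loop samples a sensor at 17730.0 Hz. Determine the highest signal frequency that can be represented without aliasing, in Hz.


f_max = f_s/2 = 17730.0/2 = 8865.0000

8865.0000 Hz


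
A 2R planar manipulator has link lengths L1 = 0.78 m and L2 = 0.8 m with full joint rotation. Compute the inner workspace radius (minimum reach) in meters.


r_min = |L1 - L2| = |0.78 - 0.8| = 0.0200

0.0200 m


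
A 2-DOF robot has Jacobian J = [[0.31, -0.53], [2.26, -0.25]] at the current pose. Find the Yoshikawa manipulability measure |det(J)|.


det(J) = 0.31*-0.25 - (-0.53)*(2.26) = 1.1203
|det(J)| = 1.1203

1.1203


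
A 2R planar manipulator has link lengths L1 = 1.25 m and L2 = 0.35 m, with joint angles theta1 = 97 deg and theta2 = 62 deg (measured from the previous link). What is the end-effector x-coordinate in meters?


x = L1*cos(th1) + L2*cos(th1+th2) = 1.25*cos(97 deg) + 0.35*cos(159 deg) = -0.4791

-0.4791 m


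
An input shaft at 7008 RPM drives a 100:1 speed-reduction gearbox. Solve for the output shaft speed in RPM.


omega_out = omega_in / N = 7008 / 100 = 70.0800

70.0800 RPM


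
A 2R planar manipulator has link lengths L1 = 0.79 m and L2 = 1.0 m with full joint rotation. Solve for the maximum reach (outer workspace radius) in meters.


r_max = L1 + L2 = 0.79 + 1.0 = 1.7900

1.7900 m


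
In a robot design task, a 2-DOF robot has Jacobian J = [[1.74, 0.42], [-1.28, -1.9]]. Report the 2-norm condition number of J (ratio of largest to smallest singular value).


JJ^T eigenvalues: trace(JJ^T) = 8.4524, det(JJ^T) = det(J)^2 = 7.66403856
s_max^2 = (8.4524 + sqrt(40.78691152))/2 = 7.41943157
s_min^2 = (8.4524 - sqrt(40.78691152))/2 = 1.03296843
kappa = s_max/s_min = sqrt(7.41943157/1.03296843) = 2.6800

2.6800


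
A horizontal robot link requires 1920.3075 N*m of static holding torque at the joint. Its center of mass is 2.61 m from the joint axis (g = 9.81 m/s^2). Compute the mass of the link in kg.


m = tau / (g*L) = 1920.3075 / (9.81 * 2.61) = 75.0000

75.0000 kg


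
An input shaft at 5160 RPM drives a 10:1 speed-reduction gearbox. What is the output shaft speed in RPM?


omega_out = omega_in / N = 5160 / 10 = 516.0000

516.0000 RPM


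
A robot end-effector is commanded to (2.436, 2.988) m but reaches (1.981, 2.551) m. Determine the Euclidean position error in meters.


dx = 1.981 - (2.436) = -0.4550, dy = 2.551 - (2.988) = -0.4370
err = sqrt(0.207025 + 0.190969) = 0.6309

0.6309 m


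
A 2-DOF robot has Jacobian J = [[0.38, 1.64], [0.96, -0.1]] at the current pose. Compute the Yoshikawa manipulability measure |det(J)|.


det(J) = 0.38*-0.1 - (1.64)*(0.96) = -1.6124
|det(J)| = 1.6124

1.6124


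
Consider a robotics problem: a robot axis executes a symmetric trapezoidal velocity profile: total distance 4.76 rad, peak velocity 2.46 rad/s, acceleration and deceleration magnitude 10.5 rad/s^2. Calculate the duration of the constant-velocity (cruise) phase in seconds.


t_acc = v/a = 0.234286 s, d_acc = v^2/(2a) = 0.288171 rad each
d_cruise = 4.76 - 2*0.288171 = 4.183658 rad
t_cruise = d_cruise/v = 4.183658/2.46 = 1.7007

1.7007 s


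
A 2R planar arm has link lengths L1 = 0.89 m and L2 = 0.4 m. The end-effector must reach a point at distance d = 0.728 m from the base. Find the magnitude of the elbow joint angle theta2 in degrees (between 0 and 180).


cos(th2) = (d^2 - L1^2 - L2^2)/(2*L1*L2) = (0.728^2 - 0.89^2 - 0.4^2)/(2*0.89*0.4) = -0.59285955
th2 = acos(-0.59285955) = 126.3602 deg

126.3602 degrees


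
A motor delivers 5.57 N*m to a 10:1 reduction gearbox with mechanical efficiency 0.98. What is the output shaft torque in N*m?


tau_out = tau_in * N * eta = 5.57 * 10 * 0.98 = 54.5860

54.5860 N*m


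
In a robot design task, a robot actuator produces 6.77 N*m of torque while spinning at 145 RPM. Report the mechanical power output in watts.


omega = 145 * 2*pi/60 = 15.184364 rad/s
P = tau * omega = 6.77 * 15.184364 = 102.7981

102.7981 W


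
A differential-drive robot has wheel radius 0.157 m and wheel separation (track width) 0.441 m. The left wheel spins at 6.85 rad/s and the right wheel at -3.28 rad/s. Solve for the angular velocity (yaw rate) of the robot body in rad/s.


omega = r*(wR - wL)/L = 0.157*(-3.28 - (6.85))/0.441 = -3.6064

-3.6064 rad/s


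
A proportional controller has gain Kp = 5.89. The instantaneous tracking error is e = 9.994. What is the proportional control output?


u_P = Kp * e = 5.89 * 9.994 = 58.8647

58.8647


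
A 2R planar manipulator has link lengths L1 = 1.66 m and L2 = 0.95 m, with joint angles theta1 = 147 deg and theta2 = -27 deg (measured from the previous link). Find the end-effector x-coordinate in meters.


x = L1*cos(th1) + L2*cos(th1+th2) = 1.66*cos(147 deg) + 0.95*cos(120 deg) = -1.8672

-1.8672 m


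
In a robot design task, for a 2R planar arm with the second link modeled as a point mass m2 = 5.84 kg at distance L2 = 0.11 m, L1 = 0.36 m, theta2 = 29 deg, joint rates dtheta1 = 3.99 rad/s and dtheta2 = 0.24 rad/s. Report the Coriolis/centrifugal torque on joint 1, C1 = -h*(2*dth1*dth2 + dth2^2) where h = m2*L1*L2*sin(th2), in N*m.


h = m2*L1*L2*sin(th2) = 5.84*0.36*0.11*sin(29 deg) = 0.112119
C1 = -h*(2*3.99*0.24 + 0.24^2) = -0.112119*1.9728 = -0.2212

-0.2212 N*m


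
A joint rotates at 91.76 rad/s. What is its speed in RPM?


RPM = 91.76 * 60/(2*pi) = 876.2435

876.2435 RPM


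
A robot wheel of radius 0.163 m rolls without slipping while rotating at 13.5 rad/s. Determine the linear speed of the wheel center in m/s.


v = omega * r = 13.5 * 0.163 = 2.2005

2.2005 m/s


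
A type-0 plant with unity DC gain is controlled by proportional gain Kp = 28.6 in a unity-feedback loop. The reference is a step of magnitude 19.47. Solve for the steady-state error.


e_ss = R/(1 + Kp) = 19.47/(1 + 28.6) = 19.47/29.6000 = 0.6578

0.6578


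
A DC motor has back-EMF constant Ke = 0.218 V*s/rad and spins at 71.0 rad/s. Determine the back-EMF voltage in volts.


V_emf = Ke * omega = 0.218*71.0 = 15.4780

15.4780 V


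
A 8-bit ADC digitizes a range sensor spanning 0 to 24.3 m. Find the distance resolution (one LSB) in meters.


res = range / 2^n = 24.3/2^8 = 24.3/256 = 0.0949

0.0949 m


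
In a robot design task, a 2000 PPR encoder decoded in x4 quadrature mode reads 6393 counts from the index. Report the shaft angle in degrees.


angle = counts * 360 / (PPR*4) = 6393 * 360 / 8000 = 287.6850

287.6850 degrees


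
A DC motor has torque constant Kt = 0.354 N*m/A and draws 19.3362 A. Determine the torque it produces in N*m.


tau = Kt * I = 0.354*19.3362 = 6.8450

6.8450 N*m


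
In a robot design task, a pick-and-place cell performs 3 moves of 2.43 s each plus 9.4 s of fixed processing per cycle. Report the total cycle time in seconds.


T = 3*2.43 + 9.4 = 16.6900

16.6900 s


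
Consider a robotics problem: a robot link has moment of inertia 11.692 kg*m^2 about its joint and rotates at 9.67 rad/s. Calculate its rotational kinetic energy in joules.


KE = (1/2)*I*omega^2 = 0.5*11.692*9.67^2 = 546.6530

546.6530 J


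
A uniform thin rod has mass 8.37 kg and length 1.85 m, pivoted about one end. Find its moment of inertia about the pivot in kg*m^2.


I = (1/3)*m*L^2 = (1/3)*8.37*1.85^2 = 9.5488

9.5488 kg*m^2


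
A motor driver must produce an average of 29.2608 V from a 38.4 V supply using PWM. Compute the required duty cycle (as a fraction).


D = V_avg/V_supply = 29.2608/38.4 = 0.7620

0.7620


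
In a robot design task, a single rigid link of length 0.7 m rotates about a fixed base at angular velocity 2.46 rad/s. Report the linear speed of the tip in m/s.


v = L*omega = 0.7 * 2.46 = 1.7220

1.7220 m/s


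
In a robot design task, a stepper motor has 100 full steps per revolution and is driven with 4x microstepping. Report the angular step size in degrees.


step = 360/(100*4) = 360/400 = 0.9000

0.9000 degrees


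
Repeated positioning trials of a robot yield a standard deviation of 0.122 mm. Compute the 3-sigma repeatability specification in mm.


repeatability = 3*sigma = 3*0.122 = 0.3660

0.3660 mm


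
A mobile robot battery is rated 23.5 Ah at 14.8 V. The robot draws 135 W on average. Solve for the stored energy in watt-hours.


E = capacity * V = 23.5*14.8 = 347.8000

347.8000 Wh
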